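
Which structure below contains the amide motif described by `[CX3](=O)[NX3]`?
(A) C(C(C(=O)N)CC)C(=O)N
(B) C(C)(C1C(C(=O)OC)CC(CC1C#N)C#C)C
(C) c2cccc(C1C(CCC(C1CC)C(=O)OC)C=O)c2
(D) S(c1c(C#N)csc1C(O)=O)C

A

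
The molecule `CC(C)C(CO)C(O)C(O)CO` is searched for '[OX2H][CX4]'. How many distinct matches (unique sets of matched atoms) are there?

4

[OX2H][CX4] is the SMARTS for an aliphatic alcohol: a hydroxyl oxygen bound to an sp3 (X4) carbon.
The molecule carries 4 separate instances of a hydroxyl group (-OH) meeting every constraint; each maps to a distinct set of atoms, giving 4 matches.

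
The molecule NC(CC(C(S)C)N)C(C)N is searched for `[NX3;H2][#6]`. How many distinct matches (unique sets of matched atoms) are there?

3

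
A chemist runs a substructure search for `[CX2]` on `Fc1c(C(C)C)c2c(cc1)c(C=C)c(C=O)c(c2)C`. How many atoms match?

The query [CX2] means: C with X2: aliphatic carbon with exactly 2 total connections.
Check the 19 heavy atoms by environment: 10× c (aromatic, X3) → no; 1× F (X1) → no; 3× C (X3) → no; 1× O (X1) → no; 4× C (X4) → no.
No environment satisfies the query, so 0 matching atoms.

0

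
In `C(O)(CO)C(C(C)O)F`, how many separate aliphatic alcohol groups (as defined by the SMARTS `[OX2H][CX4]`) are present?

[OX2H][CX4] is the SMARTS for an aliphatic alcohol: a hydroxyl oxygen bound to an sp3 (X4) carbon.
The molecule carries 3 separate instances of a hydroxyl group (-OH) meeting every constraint; each maps to a distinct set of atoms, giving 3 matches.

3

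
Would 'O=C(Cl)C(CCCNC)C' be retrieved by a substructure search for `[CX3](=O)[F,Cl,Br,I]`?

The pattern [CX3](=O)[F,Cl,Br,I] describes a carbonyl carbon bonded to a halogen — an acyl halide.
The molecule carries an acyl chloride (-C(=O)Cl), whose atoms satisfy every constraint of the query, so the pattern matches.

Yes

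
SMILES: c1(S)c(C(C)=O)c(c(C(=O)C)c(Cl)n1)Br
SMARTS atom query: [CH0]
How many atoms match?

2

The query [CH0] means: aliphatic carbon with no attached hydrogen.
Check the 15 heavy atoms by environment: 1× n (aromatic, H0) → no; 5× c (aromatic, H0) → no; 1× Cl (H0) → no; 2× C (H0) → match; 2× O (H0) → no; 2× C (H3) → no; 1× S (H1) → no; 1× Br (H0) → no.
That gives 2 matching atoms.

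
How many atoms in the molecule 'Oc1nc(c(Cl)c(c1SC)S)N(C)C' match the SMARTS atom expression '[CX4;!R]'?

Check the 14 heavy atoms by environment: 1× n (aromatic, X2, in 6-ring) → no; 5× c (aromatic, X3, in 6-ring) → no; 2× S (X2, acyclic) → no; 3× C (X4, acyclic) → match; 1× N (X3, acyclic) → no; 1× O (X2, acyclic) → no; 1× Cl (X1, acyclic) → no.
That gives 3 matching atoms.

3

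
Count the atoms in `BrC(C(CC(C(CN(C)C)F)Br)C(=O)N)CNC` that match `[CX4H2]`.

3

The query [CX4H2] means: sp3 carbon (X4) with exactly two hydrogens.
Check the 18 heavy atoms by environment: 3× C (H2, X4) → match; 4× C (H1, X4) → no; 1× N (H1, X3) → no; 3× C (H3, X4) → no; 1× C (H0, X3) → no; 1× O (H0, X1) → no; 1× N (H2, X3) → no; 2× Br (H0, X1) → no; 1× N (H0, X3) → no; 1× F (H0, X1) → no.
That gives 3 matching atoms.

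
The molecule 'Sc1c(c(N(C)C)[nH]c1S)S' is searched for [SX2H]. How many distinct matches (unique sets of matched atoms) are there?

3

[SX2H] is the SMARTS for a thiol: an aliphatic sulfur with two connections, one being H.
The molecule carries 3 separate instances of a thiol (-SH) meeting every constraint; each maps to a distinct set of atoms, giving 3 matches.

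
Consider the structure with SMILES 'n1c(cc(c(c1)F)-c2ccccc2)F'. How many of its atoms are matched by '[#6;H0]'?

The query [#6;H0] means: any carbon with no attached hydrogen.
Check the 14 heavy atoms by environment: 1× n (aromatic, H0) → no; 7× c (aromatic, H1) → no; 4× c (aromatic, H0) → match; 2× F (H0) → no.
That gives 4 matching atoms.

4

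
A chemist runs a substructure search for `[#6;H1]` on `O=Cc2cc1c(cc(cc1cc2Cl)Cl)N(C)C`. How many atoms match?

5

The query [#6;H1] means: any carbon bearing exactly one hydrogen.
Check the 17 heavy atoms by environment: 6× c (aromatic, H0) → no; 4× c (aromatic, H1) → match; 2× Cl (H0) → no; 1× C (H1) → match; 1× O (H0) → no; 1× N (H0) → no; 2× C (H3) → no.
Summing the matching environments: 4 + 1 = 5 matching atoms.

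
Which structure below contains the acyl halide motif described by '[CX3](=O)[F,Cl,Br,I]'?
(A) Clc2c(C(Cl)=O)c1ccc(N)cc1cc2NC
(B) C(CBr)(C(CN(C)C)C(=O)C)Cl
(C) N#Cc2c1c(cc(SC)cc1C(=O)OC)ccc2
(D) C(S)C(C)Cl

A

[CX3](=O)[F,Cl,Br,I] describes a carbonyl carbon bonded to a halogen (an acyl halide).
(A) contains an acyl chloride (-C(=O)Cl), which satisfies every atom and bond constraint.
(B) has a chloro substituent but the Cl is not on a carbonyl carbon.
(C) has a methyl-ester group (-C(=O)OCH3) but the carbonyl is bonded to -O-C, not to a halogen.
(D) has a chloro substituent but the Cl is not on a carbonyl carbon.
So the answer is (A).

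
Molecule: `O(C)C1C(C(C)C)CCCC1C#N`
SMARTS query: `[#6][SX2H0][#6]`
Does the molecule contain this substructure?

No

The pattern [#6][SX2H0][#6] describes an aliphatic sulfur bridging two carbons with no H on the sulfur — a thioether.
The closest candidate here is a methoxy ether (-OCH3), but the bridging atom is O, not S. No other fragment satisfies the full query, so there is no match.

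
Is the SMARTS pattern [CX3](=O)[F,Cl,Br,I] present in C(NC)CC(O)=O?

The pattern [CX3](=O)[F,Cl,Br,I] describes a carbonyl carbon bonded to a halogen — an acyl halide.
The closest candidate here is a carboxylic acid group (-C(=O)OH), but the carbonyl is bonded to -OH, not to a halogen. No other fragment satisfies the full query, so there is no match.

No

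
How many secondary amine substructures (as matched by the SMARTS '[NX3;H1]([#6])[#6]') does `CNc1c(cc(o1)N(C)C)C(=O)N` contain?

[NX3;H1]([#6])[#6] is the SMARTS for a secondary amine: a trivalent nitrogen with one H, bonded to two carbons.
Exactly one fragment in the molecule meets all constraints, giving 1 match.

1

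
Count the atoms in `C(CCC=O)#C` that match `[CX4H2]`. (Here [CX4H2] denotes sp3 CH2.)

The query [CX4H2] means: sp3 carbon (X4) with exactly two hydrogens.
Check the 6 heavy atoms by environment: 2× C (H2, X4) → match; 1× C (H0, X2) → no; 1× C (H1, X2) → no; 1× C (H1, X3) → no; 1× O (H0, X1) → no.
That gives 2 matching atoms.

2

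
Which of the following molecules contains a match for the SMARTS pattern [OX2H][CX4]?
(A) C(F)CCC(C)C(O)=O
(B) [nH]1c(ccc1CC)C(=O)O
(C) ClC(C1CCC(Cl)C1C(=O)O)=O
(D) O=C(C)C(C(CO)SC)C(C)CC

[OX2H][CX4] describes a hydroxyl oxygen bound to an sp3 (X4) carbon (an aliphatic alcohol).
(A) has a carboxylic acid group (-C(=O)OH) but the -OH is on a CX3 carbonyl carbon, not a CX4 carbon.
(B) has a carboxylic acid group (-C(=O)OH) but the -OH is on a CX3 carbonyl carbon, not a CX4 carbon.
(C) has a carboxylic acid group (-C(=O)OH) but the -OH is on a CX3 carbonyl carbon, not a CX4 carbon.
(D) contains a hydroxyl group (-OH), which satisfies every atom and bond constraint.
So the answer is (D).

D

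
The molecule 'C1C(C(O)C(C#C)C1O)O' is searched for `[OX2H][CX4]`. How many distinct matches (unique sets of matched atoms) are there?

[OX2H][CX4] is the SMARTS for an aliphatic alcohol: a hydroxyl oxygen bound to an sp3 (X4) carbon.
The molecule carries 3 separate instances of a hydroxyl group (-OH) meeting every constraint; each maps to a distinct set of atoms, giving 3 matches.

3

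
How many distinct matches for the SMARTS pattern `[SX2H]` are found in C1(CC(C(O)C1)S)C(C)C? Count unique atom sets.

1

[SX2H] is the SMARTS for a thiol: an aliphatic sulfur with two connections, one being H.
Exactly one fragment in the molecule meets all constraints, giving 1 match.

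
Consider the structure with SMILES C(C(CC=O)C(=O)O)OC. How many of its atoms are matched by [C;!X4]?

2

The query [C;!X4] means: aliphatic carbon that does not have four total connections.
Check the 10 heavy atoms by environment: 4× C (X4) → no; 2× C (X3) → match; 2× O (X1) → no; 2× O (X2) → no.
That gives 2 matching atoms.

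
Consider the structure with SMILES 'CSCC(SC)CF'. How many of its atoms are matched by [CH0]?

The query [CH0] means: aliphatic carbon with no attached hydrogen.
Check the 8 heavy atoms by environment: 2× C (H2) → no; 1× C (H1) → no; 2× S (H0) → no; 2× C (H3) → no; 1× F (H0) → no.
No environment satisfies the query, so 0 matching atoms.

0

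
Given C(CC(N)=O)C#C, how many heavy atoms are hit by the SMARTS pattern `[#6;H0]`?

2

The query [#6;H0] means: any carbon with no attached hydrogen.
Check the 7 heavy atoms by environment: 2× C (H2) → no; 2× C (H0) → match; 1× O (H0) → no; 1× N (H2) → no; 1× C (H1) → no.
That gives 2 matching atoms.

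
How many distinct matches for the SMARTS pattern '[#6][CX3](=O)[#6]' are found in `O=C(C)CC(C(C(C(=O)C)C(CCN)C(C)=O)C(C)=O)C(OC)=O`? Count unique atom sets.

4

[#6][CX3](=O)[#6] is the SMARTS for a ketone: a carbonyl carbon (no H) flanked by two carbons.
The molecule carries 4 separate instances of an acetyl/ketone group (-C(=O)CH3) meeting every constraint; each maps to a distinct set of atoms, giving 4 matches.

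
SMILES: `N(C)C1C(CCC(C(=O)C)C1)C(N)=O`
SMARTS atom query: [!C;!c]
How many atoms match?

Check the 14 heavy atoms by environment: 10× C → no; 2× O → match; 2× N → match.
Summing the matching environments: 2 + 2 = 4 matching atoms.

4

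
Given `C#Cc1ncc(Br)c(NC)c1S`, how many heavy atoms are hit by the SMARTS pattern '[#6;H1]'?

2

The query [#6;H1] means: any carbon bearing exactly one hydrogen.
Check the 12 heavy atoms by environment: 1× n (aromatic, H0) → no; 1× c (aromatic, H1) → match; 4× c (aromatic, H0) → no; 1× N (H1) → no; 1× C (H3) → no; 1× S (H1) → no; 1× C (H0) → no; 1× C (H1) → match; 1× Br (H0) → no.
Summing the matching environments: 1 + 1 = 2 matching atoms.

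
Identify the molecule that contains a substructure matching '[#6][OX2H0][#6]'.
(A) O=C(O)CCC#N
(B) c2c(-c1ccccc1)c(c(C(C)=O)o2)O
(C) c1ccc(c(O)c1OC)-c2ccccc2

C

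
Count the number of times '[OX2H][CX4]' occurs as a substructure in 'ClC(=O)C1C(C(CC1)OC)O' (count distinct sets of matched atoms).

1

[OX2H][CX4] is the SMARTS for an aliphatic alcohol: a hydroxyl oxygen bound to an sp3 (X4) carbon.
Exactly one fragment in the molecule meets all constraints, giving 1 match.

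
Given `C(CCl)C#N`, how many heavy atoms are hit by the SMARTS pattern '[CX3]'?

0

Check the 5 heavy atoms by environment: 2× C (X4) → no; 1× Cl (X1) → no; 1× C (X2) → no; 1× N (X1) → no.
No environment satisfies the query, so 0 matching atoms.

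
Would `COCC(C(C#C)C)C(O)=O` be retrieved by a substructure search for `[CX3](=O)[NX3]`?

No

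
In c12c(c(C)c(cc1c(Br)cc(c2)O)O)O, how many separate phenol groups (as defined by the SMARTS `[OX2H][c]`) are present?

3

[OX2H][c] is the SMARTS for a phenol: a hydroxyl oxygen attached to an aromatic carbon.
The molecule carries 3 separate instances of a hydroxyl group (-OH) meeting every constraint; each maps to a distinct set of atoms, giving 3 matches.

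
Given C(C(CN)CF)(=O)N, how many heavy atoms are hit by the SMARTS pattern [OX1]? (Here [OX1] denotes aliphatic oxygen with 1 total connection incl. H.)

Check the 8 heavy atoms by environment: 3× C (X4) → no; 2× N (X3) → no; 1× C (X3) → no; 1× O (X1) → match; 1× F (X1) → no.
That gives 1 matching atom.

1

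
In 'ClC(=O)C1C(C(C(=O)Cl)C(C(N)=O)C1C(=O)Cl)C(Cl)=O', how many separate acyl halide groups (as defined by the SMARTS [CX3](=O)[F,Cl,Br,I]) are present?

4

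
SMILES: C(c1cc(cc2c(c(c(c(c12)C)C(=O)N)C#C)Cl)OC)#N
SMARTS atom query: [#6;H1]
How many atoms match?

Check the 21 heavy atoms by environment: 8× c (aromatic, H0) → no; 2× c (aromatic, H1) → match; 2× C (H3) → no; 2× O (H0) → no; 3× C (H0) → no; 1× N (H0) → no; 1× N (H2) → no; 1× C (H1) → match; 1× Cl (H0) → no.
Summing the matching environments: 2 + 1 = 3 matching atoms.

3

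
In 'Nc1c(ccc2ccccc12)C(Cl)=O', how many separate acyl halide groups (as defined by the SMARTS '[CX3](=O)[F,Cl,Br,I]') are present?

1

[CX3](=O)[F,Cl,Br,I] is the SMARTS for an acyl halide: a carbonyl carbon bonded to a halogen.
Exactly one fragment in the molecule meets all constraints, giving 1 match.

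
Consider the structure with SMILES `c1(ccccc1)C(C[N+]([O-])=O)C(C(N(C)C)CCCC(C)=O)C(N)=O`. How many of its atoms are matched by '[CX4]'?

10

The query [CX4] means: C with X4: aliphatic carbon with exactly 4 total connections (bonds + H).
Check the 25 heavy atoms by environment: 10× C (X4) → match; 2× C (X3) → no; 3× O (X1) → no; 6× c (aromatic, X3) → no; 2× N (X3) → no; 1× N (charge +1, X3) → no; 1× O (charge -1, X1) → no.
That gives 10 matching atoms.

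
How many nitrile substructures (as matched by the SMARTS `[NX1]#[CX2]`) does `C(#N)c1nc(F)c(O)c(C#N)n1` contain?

[NX1]#[CX2] is the SMARTS for a nitrile: a nitrogen triple-bonded to a two-connected carbon.
The molecule carries 2 separate instances of a nitrile (-C#N) meeting every constraint; each maps to a distinct set of atoms, giving 2 matches.

2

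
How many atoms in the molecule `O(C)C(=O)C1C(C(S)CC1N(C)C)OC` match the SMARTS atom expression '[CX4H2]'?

1

The query [CX4H2] means: sp3 carbon (X4) with exactly two hydrogens.
Check the 15 heavy atoms by environment: 4× C (H1, X4) → no; 1× C (H2, X4) → match; 1× S (H1, X2) → no; 1× C (H0, X3) → no; 1× O (H0, X1) → no; 2× O (H0, X2) → no; 4× C (H3, X4) → no; 1× N (H0, X3) → no.
That gives 1 matching atom.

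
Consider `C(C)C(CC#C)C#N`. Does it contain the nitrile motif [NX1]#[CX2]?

The pattern [NX1]#[CX2] describes a nitrogen triple-bonded to a two-connected carbon — a nitrile.
The molecule carries a nitrile (-C#N), whose atoms satisfy every constraint of the query, so the pattern matches.

Yes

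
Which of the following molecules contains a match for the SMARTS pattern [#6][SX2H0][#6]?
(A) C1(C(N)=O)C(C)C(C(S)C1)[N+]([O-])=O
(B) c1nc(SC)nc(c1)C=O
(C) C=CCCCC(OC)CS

B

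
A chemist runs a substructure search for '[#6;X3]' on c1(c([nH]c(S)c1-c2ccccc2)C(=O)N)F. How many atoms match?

11

The query [#6;X3] means: any carbon (aromatic or not) with three total connections.
Check the 16 heavy atoms by environment: 1× n (aromatic, X3) → no; 10× c (aromatic, X3) → match; 1× F (X1) → no; 1× S (X2) → no; 1× C (X3) → match; 1× O (X1) → no; 1× N (X3) → no.
Summing the matching environments: 10 + 1 = 11 matching atoms.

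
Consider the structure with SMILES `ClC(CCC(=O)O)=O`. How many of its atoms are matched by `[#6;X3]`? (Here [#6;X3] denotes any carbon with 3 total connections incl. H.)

The query [#6;X3] means: any carbon (aromatic or not) with three total connections.
Check the 8 heavy atoms by environment: 2× C (X4) → no; 2× C (X3) → match; 2× O (X1) → no; 1× Cl (X1) → no; 1× O (X2) → no.
That gives 2 matching atoms.

2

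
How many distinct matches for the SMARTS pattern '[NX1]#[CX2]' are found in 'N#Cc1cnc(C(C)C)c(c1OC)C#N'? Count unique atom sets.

2

[NX1]#[CX2] is the SMARTS for a nitrile: a nitrogen triple-bonded to a two-connected carbon.
The molecule carries 2 separate instances of a nitrile (-C#N) meeting every constraint; each maps to a distinct set of atoms, giving 2 matches.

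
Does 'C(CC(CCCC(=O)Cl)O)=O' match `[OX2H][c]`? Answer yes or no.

No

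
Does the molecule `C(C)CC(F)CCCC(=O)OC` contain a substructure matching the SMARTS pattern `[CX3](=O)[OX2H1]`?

The pattern [CX3](=O)[OX2H1] describes an sp2 carbon double-bonded to O and single-bonded to an -OH oxygen — a carboxylic acid.
The closest candidate here is a methyl-ester group (-C(=O)OCH3), but the singly-bonded O has no H (OX2H0, not OX2H1). No other fragment satisfies the full query, so there is no match.

No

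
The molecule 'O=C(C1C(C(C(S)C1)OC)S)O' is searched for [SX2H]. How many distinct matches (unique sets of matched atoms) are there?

[SX2H] is the SMARTS for a thiol: an aliphatic sulfur with two connections, one being H.
The molecule carries 2 separate instances of a thiol (-SH) meeting every constraint; each maps to a distinct set of atoms, giving 2 matches.

2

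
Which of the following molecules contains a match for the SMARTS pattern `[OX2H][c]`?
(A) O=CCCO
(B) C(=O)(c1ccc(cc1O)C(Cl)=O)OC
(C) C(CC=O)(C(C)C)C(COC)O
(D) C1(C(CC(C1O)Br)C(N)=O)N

B

[OX2H][c] describes a hydroxyl oxygen attached to an aromatic carbon (a phenol).
(A) has a hydroxyl group (-OH) but the -OH is on an aliphatic carbon, not an aromatic c.
(B) contains a hydroxyl group (-OH), which satisfies every atom and bond constraint.
(C) has a hydroxyl group (-OH) but the -OH is on an aliphatic carbon, not an aromatic c.
(D) has a hydroxyl group (-OH) but the -OH is on an aliphatic carbon, not an aromatic c.
So the answer is (B).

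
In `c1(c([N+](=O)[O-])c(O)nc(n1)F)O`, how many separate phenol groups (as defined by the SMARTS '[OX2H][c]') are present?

[OX2H][c] is the SMARTS for a phenol: a hydroxyl oxygen attached to an aromatic carbon.
The molecule carries 2 separate instances of a hydroxyl group (-OH) meeting every constraint; each maps to a distinct set of atoms, giving 2 matches.

2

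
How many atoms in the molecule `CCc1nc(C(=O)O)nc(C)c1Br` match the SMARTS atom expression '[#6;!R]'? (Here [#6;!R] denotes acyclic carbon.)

4

The query [#6;!R] means: carbon not in any ring.
Check the 13 heavy atoms by environment: 2× n (aromatic, in 6-ring) → no; 4× c (aromatic, in 6-ring) → no; 4× C (acyclic) → match; 2× O (acyclic) → no; 1× Br (acyclic) → no.
That gives 4 matching atoms.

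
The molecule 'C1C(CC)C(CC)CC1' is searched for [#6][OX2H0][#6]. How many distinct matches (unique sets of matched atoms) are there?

0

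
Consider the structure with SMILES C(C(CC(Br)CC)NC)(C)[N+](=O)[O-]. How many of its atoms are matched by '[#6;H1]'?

The query [#6;H1] means: any carbon bearing exactly one hydrogen.
Check the 13 heavy atoms by environment: 3× C (H3) → no; 3× C (H1) → match; 2× C (H2) → no; 1× N (H1) → no; 1× Br (H0) → no; 1× N (charge +1, H0) → no; 1× O (charge -1, H0) → no; 1× O (H0) → no.
That gives 3 matching atoms.

3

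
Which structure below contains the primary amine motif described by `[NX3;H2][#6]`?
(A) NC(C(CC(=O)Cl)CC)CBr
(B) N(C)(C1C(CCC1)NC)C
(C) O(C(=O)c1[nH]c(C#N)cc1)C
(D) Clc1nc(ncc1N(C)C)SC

[NX3;H2][#6] describes a trivalent nitrogen with two H attached to carbon (a primary amine).
(A) contains a primary amino group (-NH2), which satisfies every atom and bond constraint.
(B) has an N-methylamino group (-NHCH3) but the nitrogen bears two carbons and only one H (H1), not H2.
(C) has a nitrile (-C#N) but the nitrogen is NX1 (triple-bonded), not NX3 with two H.
(D) has a dimethylamino group (-N(CH3)2) but the nitrogen has H0, not H2.
So the answer is (A).

A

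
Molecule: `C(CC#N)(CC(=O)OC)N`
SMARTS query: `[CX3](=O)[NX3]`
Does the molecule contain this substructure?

The pattern [CX3](=O)[NX3] describes a carbonyl carbon bonded to a trivalent nitrogen — an amide.
The closest candidate here is a nitrile (-C#N), but the nitrile N is NX1 (triple-bonded), not NX3. No other fragment satisfies the full query, so there is no match.

No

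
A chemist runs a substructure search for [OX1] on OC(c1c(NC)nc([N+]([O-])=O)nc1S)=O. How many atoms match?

The query [OX1] means: aliphatic oxygen with one total connection — typically a carbonyl =O or an oxide.
Check the 15 heavy atoms by environment: 2× n (aromatic, X2) → no; 4× c (aromatic, X3) → no; 1× N (X3) → no; 1× C (X4) → no; 1× C (X3) → no; 2× O (X1) → match; 1× O (X2) → no; 1× S (X2) → no; 1× N (charge +1, X3) → no; 1× O (charge -1, X1) → match.
Summing the matching environments: 2 + 1 = 3 matching atoms.

3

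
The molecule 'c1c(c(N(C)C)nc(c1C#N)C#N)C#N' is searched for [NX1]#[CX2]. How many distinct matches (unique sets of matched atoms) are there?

3

[NX1]#[CX2] is the SMARTS for a nitrile: a nitrogen triple-bonded to a two-connected carbon.
The molecule carries 3 separate instances of a nitrile (-C#N) meeting every constraint; each maps to a distinct set of atoms, giving 3 matches.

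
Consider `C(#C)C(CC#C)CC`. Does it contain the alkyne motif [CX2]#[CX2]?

The pattern [CX2]#[CX2] describes a carbon-carbon triple bond — an alkyne.
The molecule carries an ethynyl group (-C#CH), whose atoms satisfy every constraint of the query, so the pattern matches.

Yes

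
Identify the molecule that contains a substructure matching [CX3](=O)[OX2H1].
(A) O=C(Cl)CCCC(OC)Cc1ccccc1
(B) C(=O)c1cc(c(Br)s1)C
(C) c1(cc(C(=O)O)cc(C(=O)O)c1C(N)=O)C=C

[CX3](=O)[OX2H1] describes an sp2 carbon double-bonded to O and single-bonded to an -OH oxygen (a carboxylic acid).
(A) has an acyl chloride (-C(=O)Cl) but the carbonyl is bonded to Cl, not to an -OH oxygen.
(B) has an aldehyde (-CHO) but there is no singly-bonded oxygen on the carbonyl carbon.
(C) contains a carboxylic acid group (-C(=O)OH), which satisfies every atom and bond constraint.
So the answer is (C).

C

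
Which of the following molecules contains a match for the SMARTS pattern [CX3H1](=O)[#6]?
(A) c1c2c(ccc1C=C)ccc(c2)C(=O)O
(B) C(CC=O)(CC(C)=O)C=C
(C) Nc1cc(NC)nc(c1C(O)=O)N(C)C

B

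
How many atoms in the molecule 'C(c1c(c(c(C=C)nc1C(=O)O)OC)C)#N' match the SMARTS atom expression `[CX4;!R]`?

The query [CX4;!R] means: aliphatic carbon with four total connections, not in a ring.
Check the 16 heavy atoms by environment: 1× n (aromatic, X2, in 6-ring) → no; 5× c (aromatic, X3, in 6-ring) → no; 1× C (X2, acyclic) → no; 1× N (X1, acyclic) → no; 3× C (X3, acyclic) → no; 1× O (X1, acyclic) → no; 2× O (X2, acyclic) → no; 2× C (X4, acyclic) → match.
That gives 2 matching atoms.

2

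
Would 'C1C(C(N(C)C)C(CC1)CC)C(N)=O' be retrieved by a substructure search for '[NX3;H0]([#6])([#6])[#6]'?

The pattern [NX3;H0]([#6])([#6])[#6] describes a trivalent nitrogen with no H, bonded to three carbons — a tertiary amine.
The molecule carries a dimethylamino group (-N(CH3)2), whose atoms satisfy every constraint of the query, so the pattern matches.

Yes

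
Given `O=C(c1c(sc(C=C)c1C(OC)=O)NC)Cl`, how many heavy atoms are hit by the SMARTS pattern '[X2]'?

2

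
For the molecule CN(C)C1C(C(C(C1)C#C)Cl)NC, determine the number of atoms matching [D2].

3

The query [D2] means: atom with exactly two heavy-atom neighbours.
Check the 13 heavy atoms by environment: 4× C (D3) → no; 2× C (D2) → match; 1× N (D3) → no; 4× C (D1) → no; 1× N (D2) → match; 1× Cl (D1) → no.
Summing the matching environments: 2 + 1 = 3 matching atoms.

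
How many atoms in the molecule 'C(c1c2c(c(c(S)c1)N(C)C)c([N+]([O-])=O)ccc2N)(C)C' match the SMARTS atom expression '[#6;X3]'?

10

The query [#6;X3] means: any carbon (aromatic or not) with three total connections.
Check the 21 heavy atoms by environment: 10× c (aromatic, X3) → match; 2× N (X3) → no; 1× S (X2) → no; 5× C (X4) → no; 1× N (charge +1, X3) → no; 1× O (charge -1, X1) → no; 1× O (X1) → no.
That gives 10 matching atoms.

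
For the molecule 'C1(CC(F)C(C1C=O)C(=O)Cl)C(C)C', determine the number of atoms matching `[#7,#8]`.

2

The query [#7,#8] means: nitrogen or oxygen (comma = OR).
Check the 14 heavy atoms by environment: 10× C → no; 2× O → match; 1× Cl → no; 1× F → no.
That gives 2 matching atoms.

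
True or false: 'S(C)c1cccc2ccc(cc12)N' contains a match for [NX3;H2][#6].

True

The pattern [NX3;H2][#6] describes a trivalent nitrogen with two H attached to carbon — a primary amine.
The molecule carries a primary amino group (-NH2), whose atoms satisfy every constraint of the query, so the pattern matches.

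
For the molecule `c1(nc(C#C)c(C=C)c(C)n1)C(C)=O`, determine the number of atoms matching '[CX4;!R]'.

The query [CX4;!R] means: aliphatic carbon with four total connections, not in a ring.
Check the 14 heavy atoms by environment: 2× n (aromatic, X2, in 6-ring) → no; 4× c (aromatic, X3, in 6-ring) → no; 2× C (X4, acyclic) → match; 3× C (X3, acyclic) → no; 1× O (X1, acyclic) → no; 2× C (X2, acyclic) → no.
That gives 2 matching atoms.

2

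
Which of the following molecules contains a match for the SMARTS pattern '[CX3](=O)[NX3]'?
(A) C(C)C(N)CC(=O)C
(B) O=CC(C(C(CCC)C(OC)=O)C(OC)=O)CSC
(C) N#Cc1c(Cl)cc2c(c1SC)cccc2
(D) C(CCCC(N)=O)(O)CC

D

[CX3](=O)[NX3] describes a carbonyl carbon bonded to a trivalent nitrogen (an amide).
(A) has a primary amino group (-NH2) but the -NH2 is not attached to a carbonyl carbon.
(B) has a methyl-ester group (-C(=O)OCH3) but the carbonyl is bonded to O, not to an NX3 nitrogen.
(C) has a nitrile (-C#N) but the nitrile N is NX1 (triple-bonded), not NX3.
(D) contains a primary amide (-C(=O)NH2), which satisfies every atom and bond constraint.
So the answer is (D).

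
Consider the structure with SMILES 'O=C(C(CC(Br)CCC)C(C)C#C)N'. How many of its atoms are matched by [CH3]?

Check the 14 heavy atoms by environment: 2× C (H3) → match; 4× C (H1) → no; 3× C (H2) → no; 2× C (H0) → no; 1× O (H0) → no; 1× N (H2) → no; 1× Br (H0) → no.
That gives 2 matching atoms.

2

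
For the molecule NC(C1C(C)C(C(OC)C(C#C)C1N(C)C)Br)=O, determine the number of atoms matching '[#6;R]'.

The query [#6;R] means: carbon that is part of a ring.
Check the 18 heavy atoms by environment: 6× C (in 6-ring) → match; 7× C (acyclic) → no; 1× Br (acyclic) → no; 2× O (acyclic) → no; 2× N (acyclic) → no.
That gives 6 matching atoms.

6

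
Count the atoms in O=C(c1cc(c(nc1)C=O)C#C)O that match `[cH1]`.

2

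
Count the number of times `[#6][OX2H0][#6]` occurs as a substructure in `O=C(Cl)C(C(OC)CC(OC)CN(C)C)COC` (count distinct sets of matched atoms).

3

[#6][OX2H0][#6] is the SMARTS for an ether: an aliphatic oxygen bridging two carbons with no H on the oxygen.
The molecule carries 3 separate instances of a methoxy ether (-OCH3) meeting every constraint; each maps to a distinct set of atoms, giving 3 matches.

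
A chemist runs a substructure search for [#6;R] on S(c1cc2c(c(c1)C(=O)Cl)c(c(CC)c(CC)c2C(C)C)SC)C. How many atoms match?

10

The query [#6;R] means: carbon that is part of a ring.
Check the 24 heavy atoms by environment: 10× c (aromatic, in 6-ring) → match; 10× C (acyclic) → no; 2× S (acyclic) → no; 1× O (acyclic) → no; 1× Cl (acyclic) → no.
That gives 10 matching atoms.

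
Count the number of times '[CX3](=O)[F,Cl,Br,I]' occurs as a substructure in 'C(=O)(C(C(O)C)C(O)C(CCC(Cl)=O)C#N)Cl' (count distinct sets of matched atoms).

[CX3](=O)[F,Cl,Br,I] is the SMARTS for an acyl halide: a carbonyl carbon bonded to a halogen.
The molecule carries 2 separate instances of an acyl chloride (-C(=O)Cl) meeting every constraint; each maps to a distinct set of atoms, giving 2 matches.

2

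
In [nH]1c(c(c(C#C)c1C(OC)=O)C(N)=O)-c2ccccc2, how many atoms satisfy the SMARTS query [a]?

11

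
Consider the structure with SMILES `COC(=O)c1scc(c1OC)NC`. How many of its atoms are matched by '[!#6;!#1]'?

5

The query [!#6;!#1] means: not carbon and not hydrogen — any heteroatom.
Check the 13 heavy atoms by environment: 1× s (aromatic) → match; 4× c (aromatic) → no; 3× O → match; 4× C → no; 1× N → match.
Summing the matching environments: 1 + 3 + 1 = 5 matching atoms.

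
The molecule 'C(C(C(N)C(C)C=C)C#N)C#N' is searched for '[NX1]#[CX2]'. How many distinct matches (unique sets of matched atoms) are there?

[NX1]#[CX2] is the SMARTS for a nitrile: a nitrogen triple-bonded to a two-connected carbon.
The molecule carries 2 separate instances of a nitrile (-C#N) meeting every constraint; each maps to a distinct set of atoms, giving 2 matches.

2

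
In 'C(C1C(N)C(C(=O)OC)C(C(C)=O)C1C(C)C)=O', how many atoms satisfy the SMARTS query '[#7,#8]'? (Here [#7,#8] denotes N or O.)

Check the 18 heavy atoms by environment: 13× C → no; 4× O → match; 1× N → match.
Summing the matching environments: 4 + 1 = 5 matching atoms.

5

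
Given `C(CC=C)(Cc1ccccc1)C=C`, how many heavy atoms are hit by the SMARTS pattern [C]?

7

The query [C] means: uppercase C matches aliphatic (non-aromatic) carbon only.
Check the 13 heavy atoms by environment: 7× C → match; 6× c (aromatic) → no.
That gives 7 matching atoms.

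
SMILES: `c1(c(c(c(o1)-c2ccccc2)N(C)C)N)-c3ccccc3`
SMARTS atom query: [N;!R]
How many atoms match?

The query [N;!R] means: aliphatic nitrogen not in a ring.
Check the 21 heavy atoms by environment: 1× o (aromatic, in 5-ring) → no; 4× c (aromatic, in 5-ring) → no; 12× c (aromatic, in 6-ring) → no; 2× N (acyclic) → match; 2× C (acyclic) → no.
That gives 2 matching atoms.

2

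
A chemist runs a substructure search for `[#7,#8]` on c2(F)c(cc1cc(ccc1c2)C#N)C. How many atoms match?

The query [#7,#8] means: nitrogen or oxygen (comma = OR).
Check the 14 heavy atoms by environment: 10× c (aromatic) → no; 1× F → no; 2× C → no; 1× N → match.
That gives 1 matching atom.

1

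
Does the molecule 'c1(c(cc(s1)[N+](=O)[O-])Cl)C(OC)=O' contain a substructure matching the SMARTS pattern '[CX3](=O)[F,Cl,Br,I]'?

The pattern [CX3](=O)[F,Cl,Br,I] describes a carbonyl carbon bonded to a halogen — an acyl halide.
The closest candidate here is a methyl-ester group (-C(=O)OCH3), but the carbonyl is bonded to -O-C, not to a halogen. No other fragment satisfies the full query, so there is no match.

No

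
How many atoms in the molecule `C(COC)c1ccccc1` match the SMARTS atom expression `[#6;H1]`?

The query [#6;H1] means: any carbon bearing exactly one hydrogen.
Check the 10 heavy atoms by environment: 2× C (H2) → no; 1× c (aromatic, H0) → no; 5× c (aromatic, H1) → match; 1× O (H0) → no; 1× C (H3) → no.
That gives 5 matching atoms.

5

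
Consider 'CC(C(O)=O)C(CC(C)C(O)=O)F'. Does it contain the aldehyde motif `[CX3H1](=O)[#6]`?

The pattern [CX3H1](=O)[#6] describes an sp2 carbon with one H, double-bonded to O and single-bonded to carbon — an aldehyde.
The closest candidate here is a carboxylic acid group (-C(=O)OH), but the carbonyl carbon has H0 and is bonded to O, not H1. No other fragment satisfies the full query, so there is no match.

No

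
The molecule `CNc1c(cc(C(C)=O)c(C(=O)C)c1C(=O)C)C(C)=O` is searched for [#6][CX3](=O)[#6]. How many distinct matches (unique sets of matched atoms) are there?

4

[#6][CX3](=O)[#6] is the SMARTS for a ketone: a carbonyl carbon (no H) flanked by two carbons.
The molecule carries 4 separate instances of an acetyl/ketone group (-C(=O)CH3) meeting every constraint; each maps to a distinct set of atoms, giving 4 matches.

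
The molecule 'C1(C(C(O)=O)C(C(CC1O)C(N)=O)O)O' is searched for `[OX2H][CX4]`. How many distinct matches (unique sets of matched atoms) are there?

[OX2H][CX4] is the SMARTS for an aliphatic alcohol: a hydroxyl oxygen bound to an sp3 (X4) carbon.
The molecule carries 3 separate instances of a hydroxyl group (-OH) meeting every constraint; each maps to a distinct set of atoms, giving 3 matches.

3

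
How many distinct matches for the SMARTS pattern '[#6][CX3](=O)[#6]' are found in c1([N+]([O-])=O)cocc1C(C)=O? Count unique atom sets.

1

[#6][CX3](=O)[#6] is the SMARTS for a ketone: a carbonyl carbon (no H) flanked by two carbons.
Exactly one fragment in the molecule meets all constraints, giving 1 match.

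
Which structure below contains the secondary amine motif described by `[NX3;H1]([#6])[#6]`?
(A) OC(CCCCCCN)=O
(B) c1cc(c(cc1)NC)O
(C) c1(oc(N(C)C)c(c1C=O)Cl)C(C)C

[NX3;H1]([#6])[#6] describes a trivalent nitrogen with one H, bonded to two carbons (a secondary amine).
(A) has a primary amino group (-NH2) but the nitrogen has H2 and only one carbon neighbour.
(B) contains an N-methylamino group (-NHCH3), which satisfies every atom and bond constraint.
(C) has a dimethylamino group (-N(CH3)2) but the nitrogen has H0, not H1.
So the answer is (B).

B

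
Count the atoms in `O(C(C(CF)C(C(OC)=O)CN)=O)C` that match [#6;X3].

2

The query [#6;X3] means: any carbon (aromatic or not) with three total connections.
Check the 14 heavy atoms by environment: 6× C (X4) → no; 2× C (X3) → match; 2× O (X1) → no; 2× O (X2) → no; 1× N (X3) → no; 1× F (X1) → no.
That gives 2 matching atoms.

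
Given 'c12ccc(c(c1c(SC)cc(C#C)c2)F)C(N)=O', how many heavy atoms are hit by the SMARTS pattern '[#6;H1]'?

The query [#6;H1] means: any carbon bearing exactly one hydrogen.
Check the 18 heavy atoms by environment: 6× c (aromatic, H0) → no; 4× c (aromatic, H1) → match; 1× S (H0) → no; 1× C (H3) → no; 1× F (H0) → no; 2× C (H0) → no; 1× O (H0) → no; 1× N (H2) → no; 1× C (H1) → match.
Summing the matching environments: 4 + 1 = 5 matching atoms.

5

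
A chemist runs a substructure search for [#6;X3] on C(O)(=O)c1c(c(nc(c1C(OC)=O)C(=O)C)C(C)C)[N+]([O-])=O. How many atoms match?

8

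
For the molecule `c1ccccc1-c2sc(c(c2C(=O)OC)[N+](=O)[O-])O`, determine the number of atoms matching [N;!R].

1

The query [N;!R] means: aliphatic nitrogen not in a ring.
Check the 19 heavy atoms by environment: 1× s (aromatic, in 5-ring) → no; 4× c (aromatic, in 5-ring) → no; 1× N (charge +1, acyclic) → match; 1× O (charge -1, acyclic) → no; 4× O (acyclic) → no; 6× c (aromatic, in 6-ring) → no; 2× C (acyclic) → no.
That gives 1 matching atom.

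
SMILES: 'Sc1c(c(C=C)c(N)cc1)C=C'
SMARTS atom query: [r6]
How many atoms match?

6

Check the 12 heavy atoms by environment: 6× c (aromatic, in 6-ring) → match; 1× N (acyclic) → no; 4× C (acyclic) → no; 1× S (acyclic) → no.
That gives 6 matching atoms.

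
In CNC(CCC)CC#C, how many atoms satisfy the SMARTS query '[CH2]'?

The query [CH2] means: aliphatic carbon with exactly two hydrogens.
Check the 9 heavy atoms by environment: 3× C (H2) → match; 2× C (H1) → no; 1× C (H0) → no; 1× N (H1) → no; 2× C (H3) → no.
That gives 3 matching atoms.

3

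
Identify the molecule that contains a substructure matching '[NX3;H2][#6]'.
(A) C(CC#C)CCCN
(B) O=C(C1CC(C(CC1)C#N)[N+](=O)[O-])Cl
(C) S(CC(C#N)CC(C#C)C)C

[NX3;H2][#6] describes a trivalent nitrogen with two H attached to carbon (a primary amine).
(A) contains a primary amino group (-NH2), which satisfies every atom and bond constraint.
(B) has a nitrile (-C#N) but the nitrogen is NX1 (triple-bonded), not NX3 with two H.
(C) has a nitrile (-C#N) but the nitrogen is NX1 (triple-bonded), not NX3 with two H.
So the answer is (A).

A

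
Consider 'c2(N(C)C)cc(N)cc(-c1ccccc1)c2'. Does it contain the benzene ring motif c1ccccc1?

The pattern c1ccccc1 describes six aromatic carbons in a ring — a benzene ring.
The molecule carries a phenyl ring, whose atoms satisfy every constraint of the query, so the pattern matches.

Yes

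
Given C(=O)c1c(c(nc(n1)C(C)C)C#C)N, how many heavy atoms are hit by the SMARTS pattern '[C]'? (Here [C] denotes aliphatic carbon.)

The query [C] means: uppercase C matches aliphatic (non-aromatic) carbon only.
Check the 14 heavy atoms by environment: 2× n (aromatic) → no; 4× c (aromatic) → no; 6× C → match; 1× N → no; 1× O → no.
That gives 6 matching atoms.

6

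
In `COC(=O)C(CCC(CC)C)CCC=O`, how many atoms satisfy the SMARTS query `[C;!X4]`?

2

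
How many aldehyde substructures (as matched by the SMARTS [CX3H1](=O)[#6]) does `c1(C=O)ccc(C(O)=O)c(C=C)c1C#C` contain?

[CX3H1](=O)[#6] is the SMARTS for an aldehyde: an sp2 carbon with one H, double-bonded to O and single-bonded to carbon.
Exactly one fragment in the molecule meets all constraints, giving 1 match.

1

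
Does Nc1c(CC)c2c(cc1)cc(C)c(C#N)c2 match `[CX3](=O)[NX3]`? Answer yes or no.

No

The pattern [CX3](=O)[NX3] describes a carbonyl carbon bonded to a trivalent nitrogen — an amide.
The closest candidate here is a primary amino group (-NH2), but the -NH2 is not attached to a carbonyl carbon. No other fragment satisfies the full query, so there is no match.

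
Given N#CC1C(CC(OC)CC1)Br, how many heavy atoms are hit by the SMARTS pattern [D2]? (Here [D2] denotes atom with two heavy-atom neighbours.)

5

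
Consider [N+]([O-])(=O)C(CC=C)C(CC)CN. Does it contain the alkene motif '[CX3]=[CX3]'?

Yes

The pattern [CX3]=[CX3] describes a non-aromatic C=C double bond between two sp2 carbons — an alkene.
The molecule carries a vinyl group (-CH=CH2), whose atoms satisfy every constraint of the query, so the pattern matches.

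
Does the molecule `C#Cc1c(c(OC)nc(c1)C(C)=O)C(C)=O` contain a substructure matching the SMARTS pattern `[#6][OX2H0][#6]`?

The pattern [#6][OX2H0][#6] describes an aliphatic oxygen bridging two carbons with no H on the oxygen — an ether.
The molecule carries a methoxy ether (-OCH3), whose atoms satisfy every constraint of the query, so the pattern matches.

Yes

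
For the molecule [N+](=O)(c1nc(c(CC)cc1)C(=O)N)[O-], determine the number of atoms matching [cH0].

The query [cH0] means: aromatic carbon with no attached hydrogen (substituted or ring-fusion).
Check the 14 heavy atoms by environment: 1× n (aromatic, H0) → no; 3× c (aromatic, H0) → match; 2× c (aromatic, H1) → no; 1× C (H2) → no; 1× C (H3) → no; 1× N (charge +1, H0) → no; 1× O (charge -1, H0) → no; 2× O (H0) → no; 1× C (H0) → no; 1× N (H2) → no.
That gives 3 matching atoms.

3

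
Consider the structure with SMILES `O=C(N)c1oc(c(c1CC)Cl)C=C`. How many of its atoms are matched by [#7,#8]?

Check the 13 heavy atoms by environment: 1× o (aromatic) → match; 4× c (aromatic) → no; 5× C → no; 1× O → match; 1× N → match; 1× Cl → no.
Summing the matching environments: 1 + 1 + 1 = 3 matching atoms.

3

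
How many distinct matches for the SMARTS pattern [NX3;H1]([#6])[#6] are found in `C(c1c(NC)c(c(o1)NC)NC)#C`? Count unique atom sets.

3

[NX3;H1]([#6])[#6] is the SMARTS for a secondary amine: a trivalent nitrogen with one H, bonded to two carbons.
The molecule carries 3 separate instances of an N-methylamino group (-NHCH3) meeting every constraint; each maps to a distinct set of atoms, giving 3 matches.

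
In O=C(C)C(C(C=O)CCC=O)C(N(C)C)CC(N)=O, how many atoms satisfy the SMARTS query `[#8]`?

4

The query [#8] means: #8 matches any oxygen atom.
Check the 19 heavy atoms by environment: 13× C → no; 2× N → no; 4× O → match.
That gives 4 matching atoms.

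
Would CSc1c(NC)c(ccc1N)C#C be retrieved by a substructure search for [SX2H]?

No

The pattern [SX2H] describes an aliphatic sulfur with two connections, one being H — a thiol.
The closest candidate here is a methylthio ether (-SCH3), but the sulfur has H0 (bonded to two carbons), not H1. No other fragment satisfies the full query, so there is no match.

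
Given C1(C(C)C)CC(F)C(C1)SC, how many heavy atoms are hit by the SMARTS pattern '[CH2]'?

2

Check the 11 heavy atoms by environment: 4× C (H1) → no; 2× C (H2) → match; 3× C (H3) → no; 1× F (H0) → no; 1× S (H0) → no.
That gives 2 matching atoms.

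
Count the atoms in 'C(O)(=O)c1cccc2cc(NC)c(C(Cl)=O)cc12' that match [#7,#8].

The query [#7,#8] means: nitrogen or oxygen (comma = OR).
Check the 18 heavy atoms by environment: 10× c (aromatic) → no; 3× C → no; 3× O → match; 1× Cl → no; 1× N → match.
Summing the matching environments: 3 + 1 = 4 matching atoms.

4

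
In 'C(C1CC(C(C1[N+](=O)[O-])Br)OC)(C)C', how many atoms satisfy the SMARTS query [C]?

9

The query [C] means: uppercase C matches aliphatic (non-aromatic) carbon only.
Check the 14 heavy atoms by environment: 9× C → match; 1× N (charge +1) → no; 1× O (charge -1) → no; 2× O → no; 1× Br → no.
That gives 9 matching atoms.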